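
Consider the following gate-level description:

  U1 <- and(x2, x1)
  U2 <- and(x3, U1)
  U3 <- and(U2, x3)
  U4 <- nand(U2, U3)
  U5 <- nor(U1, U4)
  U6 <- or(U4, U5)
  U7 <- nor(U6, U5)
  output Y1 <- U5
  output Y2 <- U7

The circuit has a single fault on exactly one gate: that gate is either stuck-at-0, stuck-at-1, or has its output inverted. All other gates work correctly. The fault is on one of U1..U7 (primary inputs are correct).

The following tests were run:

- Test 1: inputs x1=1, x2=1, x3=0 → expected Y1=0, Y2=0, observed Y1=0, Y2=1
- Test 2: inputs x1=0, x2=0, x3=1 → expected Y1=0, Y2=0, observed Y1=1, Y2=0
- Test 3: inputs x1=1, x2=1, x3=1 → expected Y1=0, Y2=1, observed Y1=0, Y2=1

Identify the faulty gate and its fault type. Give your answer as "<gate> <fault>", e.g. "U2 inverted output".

U4 stuck-at-0

Fault-free values for test 1 (x1=1, x2=1, x3=0): U1=1, U2=0, U3=0, U4=1, U5=0, U6=1, U7=0, giving Y1=0, Y2=0. Observed Y1=0, Y2=1.
Test 1: faults giving observed Y1=0, Y2=1 are {U4 stuck-at-0, U4 inverted output, U6 stuck-at-0, U6 inverted output, U7 stuck-at-1, U7 inverted output}.
Test 2 (x1=0, x2=0, x3=1): fault-free U1=0, U2=0, U3=0, U4=1, U5=0, U6=1, U7=0 → Y1=0, Y2=0; observed Y1=1, Y2=0. Eliminates U6 stuck-at-0, U6 inverted output, U7 stuck-at-1, U7 inverted output.
Test 3 (x1=1, x2=1, x3=1): fault-free U1=1, U2=1, U3=1, U4=0, U5=0, U6=0, U7=1 → Y1=0, Y2=1; observed Y1=0, Y2=1. Eliminates U4 inverted output.
Only U4 stuck-at-0 is consistent with every test.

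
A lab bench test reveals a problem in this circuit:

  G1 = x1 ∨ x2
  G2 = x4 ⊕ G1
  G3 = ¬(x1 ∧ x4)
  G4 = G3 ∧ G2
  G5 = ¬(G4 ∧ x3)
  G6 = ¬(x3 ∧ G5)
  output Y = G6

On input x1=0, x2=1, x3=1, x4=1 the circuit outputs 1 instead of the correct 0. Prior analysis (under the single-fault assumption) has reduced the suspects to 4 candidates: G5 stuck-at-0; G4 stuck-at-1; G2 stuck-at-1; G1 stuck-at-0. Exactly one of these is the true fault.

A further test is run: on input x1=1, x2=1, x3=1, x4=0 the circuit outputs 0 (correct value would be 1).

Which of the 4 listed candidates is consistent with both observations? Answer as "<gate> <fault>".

Evaluate each candidate on input x1=1, x2=1, x3=1, x4=0:
  G5 stuck-at-0: G1=1, G2=1, G3=1, G4=1, G5=0 [stuck-at-0], G6=1 → 1 — eliminated
  G4 stuck-at-1: G1=1, G2=1, G3=1, G4=1 [stuck-at-1], G5=0, G6=1 → 1 — eliminated
  G2 stuck-at-1: G1=1, G2=1 [stuck-at-1], G3=1, G4=1, G5=0, G6=1 → 1 — eliminated
  G1 stuck-at-0: G1=0 [stuck-at-0], G2=0, G3=1, G4=0, G5=1, G6=0 → 0 — matches
Only G1 stuck-at-0 reproduces the observed 0.

G1 stuck-at-0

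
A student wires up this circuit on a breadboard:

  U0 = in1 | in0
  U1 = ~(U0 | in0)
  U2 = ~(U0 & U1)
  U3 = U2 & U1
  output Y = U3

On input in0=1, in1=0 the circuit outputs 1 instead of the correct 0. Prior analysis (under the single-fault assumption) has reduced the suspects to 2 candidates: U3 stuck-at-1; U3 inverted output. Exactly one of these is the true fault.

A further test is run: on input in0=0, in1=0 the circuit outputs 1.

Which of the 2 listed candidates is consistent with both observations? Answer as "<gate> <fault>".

U3 stuck-at-1

Evaluate each candidate on input in0=0, in1=0:
  U3 stuck-at-1: U0=0, U1=1, U2=1, U3=1 [stuck-at-1] → 1 — matches
  U3 inverted output: U0=0, U1=1, U2=1, U3=0 [inverted output] → 0 — eliminated
Only U3 stuck-at-1 reproduces the observed 1.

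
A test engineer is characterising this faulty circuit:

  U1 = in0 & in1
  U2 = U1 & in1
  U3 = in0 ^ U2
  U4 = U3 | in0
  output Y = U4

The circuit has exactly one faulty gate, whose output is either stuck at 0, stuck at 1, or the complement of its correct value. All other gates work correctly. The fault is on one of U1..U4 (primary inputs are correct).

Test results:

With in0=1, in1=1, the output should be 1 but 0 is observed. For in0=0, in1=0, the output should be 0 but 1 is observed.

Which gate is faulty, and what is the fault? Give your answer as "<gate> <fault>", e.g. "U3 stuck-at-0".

Fault-free values for test 1 (in0=1, in1=1): U1=1, U2=1, U3=0, U4=1, giving Y=1. Observed 0.
Test 1: faults giving observed 0 are {U4 stuck-at-0, U4 inverted output}.
Test 2 (in0=0, in1=0): fault-free U1=0, U2=0, U3=0, U4=0 → 0; observed 1. Eliminates U4 stuck-at-0.
Only U4 inverted output is consistent with every test.

U4 inverted output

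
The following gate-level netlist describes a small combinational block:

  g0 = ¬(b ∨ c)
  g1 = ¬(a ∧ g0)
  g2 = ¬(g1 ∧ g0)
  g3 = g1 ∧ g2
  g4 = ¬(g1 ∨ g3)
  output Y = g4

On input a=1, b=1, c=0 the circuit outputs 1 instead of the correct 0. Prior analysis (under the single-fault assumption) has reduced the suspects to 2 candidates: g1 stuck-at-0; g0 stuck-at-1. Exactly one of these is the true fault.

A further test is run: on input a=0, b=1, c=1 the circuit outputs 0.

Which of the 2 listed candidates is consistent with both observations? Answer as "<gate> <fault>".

g0 stuck-at-1

Evaluate each candidate on input a=0, b=1, c=1:
  g1 stuck-at-0: g0=0, g1=0 [stuck-at-0], g2=1, g3=0, g4=1 → 1 — eliminated
  g0 stuck-at-1: g0=1 [stuck-at-1], g1=1, g2=0, g3=0, g4=0 → 0 — matches
Only g0 stuck-at-1 reproduces the observed 0.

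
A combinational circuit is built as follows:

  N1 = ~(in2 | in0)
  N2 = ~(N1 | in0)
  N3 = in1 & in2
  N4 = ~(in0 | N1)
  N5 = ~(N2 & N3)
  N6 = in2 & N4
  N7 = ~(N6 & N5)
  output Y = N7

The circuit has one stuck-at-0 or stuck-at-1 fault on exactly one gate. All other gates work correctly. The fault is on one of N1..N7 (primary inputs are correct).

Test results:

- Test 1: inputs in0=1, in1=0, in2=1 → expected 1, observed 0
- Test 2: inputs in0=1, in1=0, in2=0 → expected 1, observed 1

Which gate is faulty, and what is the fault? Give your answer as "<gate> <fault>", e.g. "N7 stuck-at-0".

Fault-free values for test 1 (in0=1, in1=0, in2=1): N1=0, N2=0, N3=0, N4=0, N5=1, N6=0, N7=1, giving Y=1. Observed 0.
Test 1: faults giving observed 0 are {N4 stuck-at-1, N6 stuck-at-1, N7 stuck-at-0}.
Test 2 (in0=1, in1=0, in2=0): fault-free N1=0, N2=0, N3=0, N4=0, N5=1, N6=0, N7=1 → 1; observed 1. Eliminates N6 stuck-at-1, N7 stuck-at-0.
Only N4 stuck-at-1 is consistent with every test.

N4 stuck-at-1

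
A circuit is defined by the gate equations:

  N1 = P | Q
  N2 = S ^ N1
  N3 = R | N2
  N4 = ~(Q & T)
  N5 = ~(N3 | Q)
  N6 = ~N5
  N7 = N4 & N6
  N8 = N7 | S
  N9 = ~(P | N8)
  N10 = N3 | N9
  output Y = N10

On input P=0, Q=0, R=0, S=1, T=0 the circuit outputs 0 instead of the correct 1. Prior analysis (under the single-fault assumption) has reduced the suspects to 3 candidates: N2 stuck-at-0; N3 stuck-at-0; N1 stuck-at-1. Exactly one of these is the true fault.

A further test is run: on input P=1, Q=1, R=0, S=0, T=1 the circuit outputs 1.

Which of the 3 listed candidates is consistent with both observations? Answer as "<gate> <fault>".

N1 stuck-at-1

Evaluate each candidate on input P=1, Q=1, R=0, S=0, T=1:
  N2 stuck-at-0: N1=1, N2=0 [stuck-at-0], N3=0, N4=0, N5=0, N6=1, N7=0, N8=0, N9=0, N10=0 → 0 — eliminated
  N3 stuck-at-0: N1=1, N2=1, N3=0 [stuck-at-0], N4=0, N5=0, N6=1, N7=0, N8=0, N9=0, N10=0 → 0 — eliminated
  N1 stuck-at-1: N1=1 [stuck-at-1], N2=1, N3=1, N4=0, N5=0, N6=1, N7=0, N8=0, N9=0, N10=1 → 1 — matches
Only N1 stuck-at-1 reproduces the observed 1.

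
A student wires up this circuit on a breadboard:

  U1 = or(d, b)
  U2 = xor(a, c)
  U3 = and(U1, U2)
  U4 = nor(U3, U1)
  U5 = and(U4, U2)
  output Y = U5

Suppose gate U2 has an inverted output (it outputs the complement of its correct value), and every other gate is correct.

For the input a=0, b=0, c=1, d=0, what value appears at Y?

0

Propagate with U2 forced: U1=0, U2=0 [inverted output], U3=0, U4=1, U5=0.
So Y = 0. (Without the fault it would be 1.)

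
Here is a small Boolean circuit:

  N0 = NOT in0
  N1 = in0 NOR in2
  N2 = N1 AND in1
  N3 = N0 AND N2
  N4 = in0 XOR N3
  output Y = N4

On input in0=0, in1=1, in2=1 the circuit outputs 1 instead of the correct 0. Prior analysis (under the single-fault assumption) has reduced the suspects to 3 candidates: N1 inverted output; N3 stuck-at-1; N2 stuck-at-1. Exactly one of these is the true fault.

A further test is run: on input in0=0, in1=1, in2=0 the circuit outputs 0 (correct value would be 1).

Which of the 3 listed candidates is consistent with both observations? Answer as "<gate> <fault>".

N1 inverted output

Evaluate each candidate on input in0=0, in1=1, in2=0:
  N1 inverted output: N0=1, N1=0 [inverted output], N2=0, N3=0, N4=0 → 0 — matches
  N3 stuck-at-1: N0=1, N1=1, N2=1, N3=1 [stuck-at-1], N4=1 → 1 — eliminated
  N2 stuck-at-1: N0=1, N1=1, N2=1 [stuck-at-1], N3=1, N4=1 → 1 — eliminated
Only N1 inverted output reproduces the observed 0.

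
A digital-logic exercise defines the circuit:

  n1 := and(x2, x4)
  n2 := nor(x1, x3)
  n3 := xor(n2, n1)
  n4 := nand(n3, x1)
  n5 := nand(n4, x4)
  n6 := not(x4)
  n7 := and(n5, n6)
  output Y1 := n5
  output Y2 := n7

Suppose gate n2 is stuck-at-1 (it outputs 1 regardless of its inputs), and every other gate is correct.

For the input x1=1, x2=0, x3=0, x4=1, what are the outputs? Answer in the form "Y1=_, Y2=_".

Propagate with n2 forced: n1=0, n2=1 [stuck-at-1], n3=1, n4=0, n5=1, n6=0, n7=0.
So the outputs are Y1=1, Y2=0. (Without the fault they would be Y1=0, Y2=0.)

Y1=1, Y2=0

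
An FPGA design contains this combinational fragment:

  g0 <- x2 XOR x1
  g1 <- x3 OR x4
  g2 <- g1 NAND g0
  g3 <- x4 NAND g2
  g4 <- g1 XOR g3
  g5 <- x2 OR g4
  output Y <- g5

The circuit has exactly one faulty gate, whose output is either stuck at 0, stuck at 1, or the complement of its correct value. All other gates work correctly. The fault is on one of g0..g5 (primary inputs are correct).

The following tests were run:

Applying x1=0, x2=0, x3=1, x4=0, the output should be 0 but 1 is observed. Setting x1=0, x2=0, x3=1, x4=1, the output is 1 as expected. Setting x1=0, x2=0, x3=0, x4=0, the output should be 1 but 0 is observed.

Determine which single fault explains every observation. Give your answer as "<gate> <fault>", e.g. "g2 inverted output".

g3 stuck-at-0

Fault-free values for test 1 (x1=0, x2=0, x3=1, x4=0): g0=0, g1=1, g2=1, g3=1, g4=0, g5=0, giving Y=0. Observed 1.
Test 1: faults giving observed 1 are {g1 stuck-at-0, g1 inverted output, g3 stuck-at-0, g3 inverted output, g4 stuck-at-1, g4 inverted output, g5 stuck-at-1, g5 inverted output}.
Test 2 (x1=0, x2=0, x3=1, x4=1): fault-free g0=0, g1=1, g2=1, g3=0, g4=1, g5=1 → 1; observed 1. Eliminates g1 stuck-at-0, g1 inverted output, g3 inverted output, g4 inverted output, g5 inverted output.
Test 3 (x1=0, x2=0, x3=0, x4=0): fault-free g0=0, g1=0, g2=1, g3=1, g4=1, g5=1 → 1; observed 0. Eliminates g4 stuck-at-1, g5 stuck-at-1.
Only g3 stuck-at-0 is consistent with every test.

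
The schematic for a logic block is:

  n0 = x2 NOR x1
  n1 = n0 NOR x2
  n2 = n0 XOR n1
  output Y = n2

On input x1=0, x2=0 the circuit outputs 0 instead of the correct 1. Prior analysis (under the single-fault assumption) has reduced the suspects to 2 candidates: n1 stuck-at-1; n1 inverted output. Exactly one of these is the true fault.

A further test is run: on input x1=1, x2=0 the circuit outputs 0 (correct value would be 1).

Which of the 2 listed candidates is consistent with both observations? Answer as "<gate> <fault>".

Evaluate each candidate on input x1=1, x2=0:
  n1 stuck-at-1: n0=0, n1=1 [stuck-at-1], n2=1 → 1 — eliminated
  n1 inverted output: n0=0, n1=0 [inverted output], n2=0 → 0 — matches
Only n1 inverted output reproduces the observed 0.

n1 inverted output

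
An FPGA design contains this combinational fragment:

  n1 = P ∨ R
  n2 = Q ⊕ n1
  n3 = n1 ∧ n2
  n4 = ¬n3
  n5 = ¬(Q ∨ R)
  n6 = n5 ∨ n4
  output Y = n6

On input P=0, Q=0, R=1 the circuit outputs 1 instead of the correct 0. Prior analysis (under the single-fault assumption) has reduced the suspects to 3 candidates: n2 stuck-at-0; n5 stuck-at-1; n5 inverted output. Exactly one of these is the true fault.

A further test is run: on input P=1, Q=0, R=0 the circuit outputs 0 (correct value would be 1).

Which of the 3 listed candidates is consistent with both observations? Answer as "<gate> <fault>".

Evaluate each candidate on input P=1, Q=0, R=0:
  n2 stuck-at-0: n1=1, n2=0 [stuck-at-0], n3=0, n4=1, n5=1, n6=1 → 1 — eliminated
  n5 stuck-at-1: n1=1, n2=1, n3=1, n4=0, n5=1 [stuck-at-1], n6=1 → 1 — eliminated
  n5 inverted output: n1=1, n2=1, n3=1, n4=0, n5=0 [inverted output], n6=0 → 0 — matches
Only n5 inverted output reproduces the observed 0.

n5 inverted output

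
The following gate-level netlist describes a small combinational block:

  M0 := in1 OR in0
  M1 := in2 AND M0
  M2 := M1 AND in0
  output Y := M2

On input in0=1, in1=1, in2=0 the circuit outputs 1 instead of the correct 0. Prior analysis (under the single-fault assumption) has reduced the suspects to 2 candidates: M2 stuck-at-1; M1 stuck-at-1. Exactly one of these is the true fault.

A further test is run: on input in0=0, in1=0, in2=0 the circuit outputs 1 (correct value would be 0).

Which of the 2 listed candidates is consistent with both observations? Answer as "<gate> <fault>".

M2 stuck-at-1

Evaluate each candidate on input in0=0, in1=0, in2=0:
  M2 stuck-at-1: M0=0, M1=0, M2=1 [stuck-at-1] → 1 — matches
  M1 stuck-at-1: M0=0, M1=1 [stuck-at-1], M2=0 → 0 — eliminated
Only M2 stuck-at-1 reproduces the observed 1.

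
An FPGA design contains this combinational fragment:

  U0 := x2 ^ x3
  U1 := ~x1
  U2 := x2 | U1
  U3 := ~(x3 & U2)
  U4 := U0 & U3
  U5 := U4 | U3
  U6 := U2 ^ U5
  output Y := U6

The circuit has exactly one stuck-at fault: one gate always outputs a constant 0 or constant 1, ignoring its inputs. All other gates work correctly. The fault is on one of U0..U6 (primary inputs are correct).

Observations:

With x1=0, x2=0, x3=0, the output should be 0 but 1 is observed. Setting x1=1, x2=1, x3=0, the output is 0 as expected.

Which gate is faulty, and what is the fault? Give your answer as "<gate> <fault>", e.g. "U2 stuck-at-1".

U1 stuck-at-0

Fault-free values for test 1 (x1=0, x2=0, x3=0): U0=0, U1=1, U2=1, U3=1, U4=0, U5=1, U6=0, giving Y=0. Observed 1.
Test 1: faults giving observed 1 are {U1 stuck-at-0, U2 stuck-at-0, U3 stuck-at-0, U5 stuck-at-0, U6 stuck-at-1}.
Test 2 (x1=1, x2=1, x3=0): fault-free U0=1, U1=0, U2=1, U3=1, U4=1, U5=1, U6=0 → 0; observed 0. Eliminates U2 stuck-at-0, U3 stuck-at-0, U5 stuck-at-0, U6 stuck-at-1.
Only U1 stuck-at-0 is consistent with every test.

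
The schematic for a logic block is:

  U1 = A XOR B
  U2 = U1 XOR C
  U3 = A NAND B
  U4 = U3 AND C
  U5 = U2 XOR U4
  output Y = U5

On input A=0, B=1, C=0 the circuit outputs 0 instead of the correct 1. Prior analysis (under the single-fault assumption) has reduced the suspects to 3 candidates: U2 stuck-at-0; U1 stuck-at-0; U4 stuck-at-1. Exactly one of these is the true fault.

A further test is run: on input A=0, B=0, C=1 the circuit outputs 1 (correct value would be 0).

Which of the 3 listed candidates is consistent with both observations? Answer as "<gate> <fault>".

Evaluate each candidate on input A=0, B=0, C=1:
  U2 stuck-at-0: U1=0, U2=0 [stuck-at-0], U3=1, U4=1, U5=1 → 1 — matches
  U1 stuck-at-0: U1=0 [stuck-at-0], U2=1, U3=1, U4=1, U5=0 → 0 — eliminated
  U4 stuck-at-1: U1=0, U2=1, U3=1, U4=1 [stuck-at-1], U5=0 → 0 — eliminated
Only U2 stuck-at-0 reproduces the observed 1.

U2 stuck-at-0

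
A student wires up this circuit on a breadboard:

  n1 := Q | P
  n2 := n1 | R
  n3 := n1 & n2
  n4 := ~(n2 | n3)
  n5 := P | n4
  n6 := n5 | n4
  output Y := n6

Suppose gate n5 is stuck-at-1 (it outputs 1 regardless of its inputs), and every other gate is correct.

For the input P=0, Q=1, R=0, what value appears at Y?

1

Propagate with n5 forced: n1=1, n2=1, n3=1, n4=0, n5=1 [stuck-at-1], n6=1.
So Y = 1. (Without the fault it would be 0.)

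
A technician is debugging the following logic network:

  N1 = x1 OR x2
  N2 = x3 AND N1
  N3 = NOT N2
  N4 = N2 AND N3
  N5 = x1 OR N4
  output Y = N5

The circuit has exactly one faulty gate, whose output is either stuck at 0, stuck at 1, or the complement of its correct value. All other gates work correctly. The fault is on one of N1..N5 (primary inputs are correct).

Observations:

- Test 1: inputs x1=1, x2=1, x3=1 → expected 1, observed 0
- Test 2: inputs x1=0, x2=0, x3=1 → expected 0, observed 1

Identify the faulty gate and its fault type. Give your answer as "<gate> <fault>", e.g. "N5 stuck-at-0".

Fault-free values for test 1 (x1=1, x2=1, x3=1): N1=1, N2=1, N3=0, N4=0, N5=1, giving Y=1. Observed 0.
Test 1: faults giving observed 0 are {N5 stuck-at-0, N5 inverted output}.
Test 2 (x1=0, x2=0, x3=1): fault-free N1=0, N2=0, N3=1, N4=0, N5=0 → 0; observed 1. Eliminates N5 stuck-at-0.
Only N5 inverted output is consistent with every test.

N5 inverted output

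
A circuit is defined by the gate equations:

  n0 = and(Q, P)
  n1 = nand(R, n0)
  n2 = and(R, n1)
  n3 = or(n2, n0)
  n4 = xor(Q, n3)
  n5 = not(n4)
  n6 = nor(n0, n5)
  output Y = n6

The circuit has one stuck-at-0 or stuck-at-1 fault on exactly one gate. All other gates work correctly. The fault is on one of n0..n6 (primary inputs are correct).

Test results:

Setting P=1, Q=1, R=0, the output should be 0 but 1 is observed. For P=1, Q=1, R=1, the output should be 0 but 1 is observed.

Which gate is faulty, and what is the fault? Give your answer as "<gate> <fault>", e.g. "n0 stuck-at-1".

n6 stuck-at-1

Fault-free values for test 1 (P=1, Q=1, R=0): n0=1, n1=1, n2=0, n3=1, n4=0, n5=1, n6=0, giving Y=0. Observed 1.
Test 1: faults giving observed 1 are {n0 stuck-at-0, n6 stuck-at-1}.
Test 2 (P=1, Q=1, R=1): fault-free n0=1, n1=0, n2=0, n3=1, n4=0, n5=1, n6=0 → 0; observed 1. Eliminates n0 stuck-at-0.
Only n6 stuck-at-1 is consistent with every test.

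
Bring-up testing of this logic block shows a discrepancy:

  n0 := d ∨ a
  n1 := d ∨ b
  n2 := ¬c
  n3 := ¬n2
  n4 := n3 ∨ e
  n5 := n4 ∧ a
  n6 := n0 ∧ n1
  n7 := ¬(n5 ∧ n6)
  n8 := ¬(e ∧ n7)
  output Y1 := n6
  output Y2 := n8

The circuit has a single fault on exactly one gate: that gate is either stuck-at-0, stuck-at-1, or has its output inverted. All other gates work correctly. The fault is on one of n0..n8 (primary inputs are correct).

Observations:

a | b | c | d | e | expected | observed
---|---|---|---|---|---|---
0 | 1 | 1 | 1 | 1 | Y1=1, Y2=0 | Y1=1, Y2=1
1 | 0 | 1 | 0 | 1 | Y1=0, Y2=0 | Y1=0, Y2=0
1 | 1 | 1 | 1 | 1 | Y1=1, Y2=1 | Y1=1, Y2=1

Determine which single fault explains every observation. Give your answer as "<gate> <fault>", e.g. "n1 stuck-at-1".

Fault-free values for test 1 (a=0, b=1, c=1, d=1, e=1): n0=1, n1=1, n2=0, n3=1, n4=1, n5=0, n6=1, n7=1, n8=0, giving Y1=1, Y2=0. Observed Y1=1, Y2=1.
Test 1: faults giving observed Y1=1, Y2=1 are {n5 stuck-at-1, n5 inverted output, n7 stuck-at-0, n7 inverted output, n8 stuck-at-1, n8 inverted output}.
Test 2 (a=1, b=0, c=1, d=0, e=1): fault-free n0=1, n1=0, n2=0, n3=1, n4=1, n5=1, n6=0, n7=1, n8=0 → Y1=0, Y2=0; observed Y1=0, Y2=0. Eliminates n7 stuck-at-0, n7 inverted output, n8 stuck-at-1, n8 inverted output.
Test 3 (a=1, b=1, c=1, d=1, e=1): fault-free n0=1, n1=1, n2=0, n3=1, n4=1, n5=1, n6=1, n7=0, n8=1 → Y1=1, Y2=1; observed Y1=1, Y2=1. Eliminates n5 inverted output.
Only n5 stuck-at-1 is consistent with every test.

n5 stuck-at-1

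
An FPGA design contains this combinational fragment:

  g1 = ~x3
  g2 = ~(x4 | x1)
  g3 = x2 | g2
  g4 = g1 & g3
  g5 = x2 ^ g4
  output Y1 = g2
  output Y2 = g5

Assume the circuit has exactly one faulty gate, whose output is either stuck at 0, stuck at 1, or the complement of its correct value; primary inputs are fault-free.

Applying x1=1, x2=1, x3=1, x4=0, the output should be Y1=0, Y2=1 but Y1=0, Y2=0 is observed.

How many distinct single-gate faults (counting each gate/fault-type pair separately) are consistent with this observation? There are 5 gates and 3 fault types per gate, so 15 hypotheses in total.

6

Fault-free: g1=0, g2=0, g3=1, g4=0, g5=1 → Y1=0, Y2=1. Observed Y1=0, Y2=0.
  g1: stuck-at-1, inverted output ✓; others ✗
  g2: none of the 3 fault types match ✗
  g3: none of the 3 fault types match ✗
  g4: stuck-at-1, inverted output ✓; others ✗
  g5: stuck-at-0, inverted output ✓; others ✗
Consistent faults: {g1 stuck-at-1, g1 inverted output, g4 stuck-at-1, g4 inverted output, g5 stuck-at-0, g5 inverted output} — 6 in all.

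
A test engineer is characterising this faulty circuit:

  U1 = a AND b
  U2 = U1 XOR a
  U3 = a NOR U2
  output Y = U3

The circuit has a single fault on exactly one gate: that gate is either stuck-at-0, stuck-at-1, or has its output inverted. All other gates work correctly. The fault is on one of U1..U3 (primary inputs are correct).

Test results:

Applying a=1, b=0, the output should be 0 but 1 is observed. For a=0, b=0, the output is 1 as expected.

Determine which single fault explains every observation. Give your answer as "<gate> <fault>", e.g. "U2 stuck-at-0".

U3 stuck-at-1

Fault-free values for test 1 (a=1, b=0): U1=0, U2=1, U3=0, giving Y=0. Observed 1.
Test 1: faults giving observed 1 are {U3 stuck-at-1, U3 inverted output}.
Test 2 (a=0, b=0): fault-free U1=0, U2=0, U3=1 → 1; observed 1. Eliminates U3 inverted output.
Only U3 stuck-at-1 is consistent with every test.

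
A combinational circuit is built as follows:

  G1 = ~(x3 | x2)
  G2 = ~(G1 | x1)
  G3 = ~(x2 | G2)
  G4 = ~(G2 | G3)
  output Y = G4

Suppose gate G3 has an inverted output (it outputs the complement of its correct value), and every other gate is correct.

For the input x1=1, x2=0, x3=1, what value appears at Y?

Propagate with G3 forced: G1=0, G2=0, G3=0 [inverted output], G4=1.
So Y = 1. (Without the fault it would be 0.)

1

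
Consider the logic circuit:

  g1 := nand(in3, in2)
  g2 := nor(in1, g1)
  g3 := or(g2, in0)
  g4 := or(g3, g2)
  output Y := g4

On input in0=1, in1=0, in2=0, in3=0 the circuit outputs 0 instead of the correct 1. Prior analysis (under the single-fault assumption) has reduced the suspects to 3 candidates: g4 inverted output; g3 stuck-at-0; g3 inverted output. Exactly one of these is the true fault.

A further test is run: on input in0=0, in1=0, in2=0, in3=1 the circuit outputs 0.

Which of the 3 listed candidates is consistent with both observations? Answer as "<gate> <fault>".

g3 stuck-at-0

Evaluate each candidate on input in0=0, in1=0, in2=0, in3=1:
  g4 inverted output: g1=1, g2=0, g3=0, g4=1 [inverted output] → 1 — eliminated
  g3 stuck-at-0: g1=1, g2=0, g3=0 [stuck-at-0], g4=0 → 0 — matches
  g3 inverted output: g1=1, g2=0, g3=1 [inverted output], g4=1 → 1 — eliminated
Only g3 stuck-at-0 reproduces the observed 0.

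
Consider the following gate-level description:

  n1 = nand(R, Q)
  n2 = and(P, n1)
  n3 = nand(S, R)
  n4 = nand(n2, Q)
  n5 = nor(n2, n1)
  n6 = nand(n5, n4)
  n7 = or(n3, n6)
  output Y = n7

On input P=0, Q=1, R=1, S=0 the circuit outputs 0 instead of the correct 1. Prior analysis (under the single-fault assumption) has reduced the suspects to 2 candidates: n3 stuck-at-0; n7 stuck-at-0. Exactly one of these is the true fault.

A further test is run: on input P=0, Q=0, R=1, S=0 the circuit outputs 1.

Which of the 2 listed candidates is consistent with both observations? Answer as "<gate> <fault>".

Evaluate each candidate on input P=0, Q=0, R=1, S=0:
  n3 stuck-at-0: n1=1, n2=0, n3=0 [stuck-at-0], n4=1, n5=0, n6=1, n7=1 → 1 — matches
  n7 stuck-at-0: n1=1, n2=0, n3=1, n4=1, n5=0, n6=1, n7=0 [stuck-at-0] → 0 — eliminated
Only n3 stuck-at-0 reproduces the observed 1.

n3 stuck-at-0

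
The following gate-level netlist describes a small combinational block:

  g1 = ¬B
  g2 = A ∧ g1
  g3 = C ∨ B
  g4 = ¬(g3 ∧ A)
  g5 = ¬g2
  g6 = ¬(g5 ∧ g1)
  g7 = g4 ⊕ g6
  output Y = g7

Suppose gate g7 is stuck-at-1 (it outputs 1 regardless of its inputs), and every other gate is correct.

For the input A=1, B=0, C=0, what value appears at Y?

1

Propagate with g7 forced: g1=1, g2=1, g3=0, g4=1, g5=0, g6=1, g7=1 [stuck-at-1].
So Y = 1. (Without the fault it would be 0.)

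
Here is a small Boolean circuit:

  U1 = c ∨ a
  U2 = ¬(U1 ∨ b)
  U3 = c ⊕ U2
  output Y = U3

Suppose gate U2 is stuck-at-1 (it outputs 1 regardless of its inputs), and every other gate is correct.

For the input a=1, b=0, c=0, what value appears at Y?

1

Propagate with U2 forced: U1=1, U2=1 [stuck-at-1], U3=1.
So Y = 1. (Without the fault it would be 0.)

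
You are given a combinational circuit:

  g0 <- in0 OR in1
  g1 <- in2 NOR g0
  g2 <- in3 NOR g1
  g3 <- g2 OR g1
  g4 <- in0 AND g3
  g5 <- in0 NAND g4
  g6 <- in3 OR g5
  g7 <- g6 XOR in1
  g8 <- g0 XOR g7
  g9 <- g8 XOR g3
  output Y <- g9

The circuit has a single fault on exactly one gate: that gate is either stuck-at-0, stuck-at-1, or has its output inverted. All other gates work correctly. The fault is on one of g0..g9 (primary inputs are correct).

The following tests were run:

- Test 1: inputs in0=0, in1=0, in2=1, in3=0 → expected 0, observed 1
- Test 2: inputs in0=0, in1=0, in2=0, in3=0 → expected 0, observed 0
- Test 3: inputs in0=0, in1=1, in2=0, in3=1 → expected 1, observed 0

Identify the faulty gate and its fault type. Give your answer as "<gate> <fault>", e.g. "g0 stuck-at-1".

g2 inverted output

Fault-free values for test 1 (in0=0, in1=0, in2=1, in3=0): g0=0, g1=0, g2=1, g3=1, g4=0, g5=1, g6=1, g7=1, g8=1, g9=0, giving Y=0. Observed 1.
Test 1: faults giving observed 1 are {g0 stuck-at-1, g0 inverted output, g2 stuck-at-0, g2 inverted output, g3 stuck-at-0, g3 inverted output, g5 stuck-at-0, g5 inverted output, g6 stuck-at-0, g6 inverted output, g7 stuck-at-0, g7 inverted output, g8 stuck-at-0, g8 inverted output, g9 stuck-at-1, g9 inverted output}.
Test 2 (in0=0, in1=0, in2=0, in3=0): fault-free g0=0, g1=1, g2=0, g3=1, g4=0, g5=1, g6=1, g7=1, g8=1, g9=0 → 0; observed 0. Eliminates g0 stuck-at-1, g0 inverted output, g3 stuck-at-0, g3 inverted output, g5 stuck-at-0, g5 inverted output, g6 stuck-at-0, g6 inverted output, g7 stuck-at-0, g7 inverted output, g8 stuck-at-0, g8 inverted output, g9 stuck-at-1, g9 inverted output.
Test 3 (in0=0, in1=1, in2=0, in3=1): fault-free g0=1, g1=0, g2=0, g3=0, g4=0, g5=1, g6=1, g7=0, g8=1, g9=1 → 1; observed 0. Eliminates g2 stuck-at-0.
Only g2 inverted output is consistent with every test.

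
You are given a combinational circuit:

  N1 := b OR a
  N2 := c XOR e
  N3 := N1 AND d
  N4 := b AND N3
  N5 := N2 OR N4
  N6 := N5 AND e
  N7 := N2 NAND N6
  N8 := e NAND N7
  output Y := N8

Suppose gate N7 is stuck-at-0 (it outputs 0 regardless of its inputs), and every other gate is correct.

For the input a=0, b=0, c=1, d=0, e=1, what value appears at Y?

Propagate with N7 forced: N1=0, N2=0, N3=0, N4=0, N5=0, N6=0, N7=0 [stuck-at-0], N8=1.
So Y = 1. (Without the fault it would be 0.)

1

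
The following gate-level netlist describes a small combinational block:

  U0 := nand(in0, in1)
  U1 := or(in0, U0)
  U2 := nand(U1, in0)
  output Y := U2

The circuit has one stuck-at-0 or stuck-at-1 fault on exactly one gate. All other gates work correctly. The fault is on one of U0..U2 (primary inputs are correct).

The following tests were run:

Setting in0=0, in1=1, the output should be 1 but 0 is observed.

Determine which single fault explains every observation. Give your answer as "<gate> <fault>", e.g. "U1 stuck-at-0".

Fault-free values for test 1 (in0=0, in1=1): U0=1, U1=1, U2=1, giving Y=1. Observed 0.
Test 1: faults giving observed 0 are {U2 stuck-at-0}.
Only U2 stuck-at-0 is consistent with every test.

U2 stuck-at-0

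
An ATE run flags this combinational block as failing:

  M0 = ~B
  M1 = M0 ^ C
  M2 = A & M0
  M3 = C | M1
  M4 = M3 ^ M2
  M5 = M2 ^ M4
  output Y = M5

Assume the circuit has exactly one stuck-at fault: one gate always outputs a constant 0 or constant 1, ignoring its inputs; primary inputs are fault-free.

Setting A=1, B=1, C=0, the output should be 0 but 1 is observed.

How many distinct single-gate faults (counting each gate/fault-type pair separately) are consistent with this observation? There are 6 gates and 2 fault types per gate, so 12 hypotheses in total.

5

Fault-free: M0=0, M1=0, M2=0, M3=0, M4=0, M5=0 → 0. Observed 1.
  M0 stuck-at-0: output 0 ✗
  M0 stuck-at-1: output 1 ✓
  M1 stuck-at-0: output 0 ✗
  M1 stuck-at-1: output 1 ✓
  M2 stuck-at-0: output 0 ✗
  M2 stuck-at-1: output 0 ✗
  M3 stuck-at-0: output 0 ✗
  M3 stuck-at-1: output 1 ✓
  M4 stuck-at-0: output 0 ✗
  M4 stuck-at-1: output 1 ✓
  M5 stuck-at-0: output 0 ✗
  M5 stuck-at-1: output 1 ✓
Consistent faults: {M0 stuck-at-1, M1 stuck-at-1, M3 stuck-at-1, M4 stuck-at-1, M5 stuck-at-1} — 5 in all.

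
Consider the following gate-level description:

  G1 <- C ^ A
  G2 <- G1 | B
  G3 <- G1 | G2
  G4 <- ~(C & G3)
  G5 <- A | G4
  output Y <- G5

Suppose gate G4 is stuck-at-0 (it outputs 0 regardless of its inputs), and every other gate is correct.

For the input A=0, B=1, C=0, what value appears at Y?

Propagate with G4 forced: G1=0, G2=1, G3=1, G4=0 [stuck-at-0], G5=0.
So Y = 0. (Without the fault it would be 1.)

0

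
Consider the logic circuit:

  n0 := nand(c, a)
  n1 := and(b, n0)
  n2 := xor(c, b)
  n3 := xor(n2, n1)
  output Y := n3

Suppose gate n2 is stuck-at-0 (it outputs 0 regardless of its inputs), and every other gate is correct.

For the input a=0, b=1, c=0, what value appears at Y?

Propagate with n2 forced: n0=1, n1=1, n2=0 [stuck-at-0], n3=1.
So Y = 1. (Without the fault it would be 0.)

1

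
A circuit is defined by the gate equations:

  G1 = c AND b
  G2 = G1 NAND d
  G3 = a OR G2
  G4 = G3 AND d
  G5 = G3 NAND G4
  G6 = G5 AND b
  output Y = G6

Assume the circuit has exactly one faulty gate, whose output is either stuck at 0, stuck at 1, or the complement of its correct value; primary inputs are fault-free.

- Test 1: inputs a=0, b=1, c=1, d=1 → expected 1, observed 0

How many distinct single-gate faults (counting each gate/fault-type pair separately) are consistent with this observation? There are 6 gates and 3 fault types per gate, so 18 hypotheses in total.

Fault-free: G1=1, G2=0, G3=0, G4=0, G5=1, G6=1 → 1. Observed 0.
  G1: stuck-at-0, inverted output ✓; others ✗
  G2: stuck-at-1, inverted output ✓; others ✗
  G3: stuck-at-1, inverted output ✓; others ✗
  G4: none of the 3 fault types match ✗
  G5: stuck-at-0, inverted output ✓; others ✗
  G6: stuck-at-0, inverted output ✓; others ✗
Consistent faults: {G1 stuck-at-0, G1 inverted output, G2 stuck-at-1, G2 inverted output, G3 stuck-at-1, G3 inverted output, G5 stuck-at-0, G5 inverted output, G6 stuck-at-0, G6 inverted output} — 10 in all.

10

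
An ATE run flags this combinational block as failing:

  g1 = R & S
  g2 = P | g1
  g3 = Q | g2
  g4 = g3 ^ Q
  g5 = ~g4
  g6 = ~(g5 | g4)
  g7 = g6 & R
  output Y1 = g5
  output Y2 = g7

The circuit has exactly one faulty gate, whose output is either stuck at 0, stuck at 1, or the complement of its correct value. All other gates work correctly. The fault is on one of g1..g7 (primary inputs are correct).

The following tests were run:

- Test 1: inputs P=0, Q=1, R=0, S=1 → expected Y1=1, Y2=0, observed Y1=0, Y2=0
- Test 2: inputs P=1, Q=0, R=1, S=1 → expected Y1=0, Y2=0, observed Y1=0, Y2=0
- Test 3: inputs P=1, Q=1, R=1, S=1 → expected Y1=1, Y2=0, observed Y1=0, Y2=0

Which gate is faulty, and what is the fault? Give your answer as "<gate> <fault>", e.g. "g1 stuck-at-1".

g4 stuck-at-1

Fault-free values for test 1 (P=0, Q=1, R=0, S=1): g1=0, g2=0, g3=1, g4=0, g5=1, g6=0, g7=0, giving Y1=1, Y2=0. Observed Y1=0, Y2=0.
Test 1: faults giving observed Y1=0, Y2=0 are {g3 stuck-at-0, g3 inverted output, g4 stuck-at-1, g4 inverted output, g5 stuck-at-0, g5 inverted output}.
Test 2 (P=1, Q=0, R=1, S=1): fault-free g1=1, g2=1, g3=1, g4=1, g5=0, g6=0, g7=0 → Y1=0, Y2=0; observed Y1=0, Y2=0. Eliminates g3 stuck-at-0, g3 inverted output, g4 inverted output, g5 inverted output.
Test 3 (P=1, Q=1, R=1, S=1): fault-free g1=1, g2=1, g3=1, g4=0, g5=1, g6=0, g7=0 → Y1=1, Y2=0; observed Y1=0, Y2=0. Eliminates g5 stuck-at-0.
Only g4 stuck-at-1 is consistent with every test.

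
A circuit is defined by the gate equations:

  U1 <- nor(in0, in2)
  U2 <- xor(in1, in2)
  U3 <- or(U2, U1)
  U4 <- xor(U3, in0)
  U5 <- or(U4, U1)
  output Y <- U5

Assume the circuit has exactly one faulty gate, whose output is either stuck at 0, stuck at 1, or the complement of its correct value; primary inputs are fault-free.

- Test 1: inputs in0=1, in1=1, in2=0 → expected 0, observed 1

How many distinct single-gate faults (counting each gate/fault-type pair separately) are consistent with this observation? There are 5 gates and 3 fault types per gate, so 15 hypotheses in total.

10

Fault-free: U1=0, U2=1, U3=1, U4=0, U5=0 → 0. Observed 1.
  U1: stuck-at-1, inverted output ✓; others ✗
  U2: stuck-at-0, inverted output ✓; others ✗
  U3: stuck-at-0, inverted output ✓; others ✗
  U4: stuck-at-1, inverted output ✓; others ✗
  U5: stuck-at-1, inverted output ✓; others ✗
Consistent faults: {U1 stuck-at-1, U1 inverted output, U2 stuck-at-0, U2 inverted output, U3 stuck-at-0, U3 inverted output, U4 stuck-at-1, U4 inverted output, U5 stuck-at-1, U5 inverted output} — 10 in all.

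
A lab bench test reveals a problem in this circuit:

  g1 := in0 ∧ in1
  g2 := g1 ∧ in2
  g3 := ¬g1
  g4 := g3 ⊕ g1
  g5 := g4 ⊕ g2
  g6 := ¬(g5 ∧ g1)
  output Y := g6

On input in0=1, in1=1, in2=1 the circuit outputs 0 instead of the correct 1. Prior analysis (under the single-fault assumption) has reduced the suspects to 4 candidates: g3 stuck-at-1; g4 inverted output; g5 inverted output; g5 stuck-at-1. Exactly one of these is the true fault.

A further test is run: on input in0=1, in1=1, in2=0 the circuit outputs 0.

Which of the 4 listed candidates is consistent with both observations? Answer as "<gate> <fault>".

Evaluate each candidate on input in0=1, in1=1, in2=0:
  g3 stuck-at-1: g1=1, g2=0, g3=1 [stuck-at-1], g4=0, g5=0, g6=1 → 1 — eliminated
  g4 inverted output: g1=1, g2=0, g3=0, g4=0 [inverted output], g5=0, g6=1 → 1 — eliminated
  g5 inverted output: g1=1, g2=0, g3=0, g4=1, g5=0 [inverted output], g6=1 → 1 — eliminated
  g5 stuck-at-1: g1=1, g2=0, g3=0, g4=1, g5=1 [stuck-at-1], g6=0 → 0 — matches
Only g5 stuck-at-1 reproduces the observed 0.

g5 stuck-at-1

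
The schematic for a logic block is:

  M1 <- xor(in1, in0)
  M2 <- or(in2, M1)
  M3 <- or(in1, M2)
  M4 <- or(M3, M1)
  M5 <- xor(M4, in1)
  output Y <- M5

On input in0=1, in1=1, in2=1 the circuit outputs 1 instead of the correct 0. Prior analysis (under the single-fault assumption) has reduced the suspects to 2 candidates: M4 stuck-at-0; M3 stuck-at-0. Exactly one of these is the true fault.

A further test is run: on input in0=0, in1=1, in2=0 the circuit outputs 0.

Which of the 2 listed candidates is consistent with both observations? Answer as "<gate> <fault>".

Evaluate each candidate on input in0=0, in1=1, in2=0:
  M4 stuck-at-0: M1=1, M2=1, M3=1, M4=0 [stuck-at-0], M5=1 → 1 — eliminated
  M3 stuck-at-0: M1=1, M2=1, M3=0 [stuck-at-0], M4=1, M5=0 → 0 — matches
Only M3 stuck-at-0 reproduces the observed 0.

M3 stuck-at-0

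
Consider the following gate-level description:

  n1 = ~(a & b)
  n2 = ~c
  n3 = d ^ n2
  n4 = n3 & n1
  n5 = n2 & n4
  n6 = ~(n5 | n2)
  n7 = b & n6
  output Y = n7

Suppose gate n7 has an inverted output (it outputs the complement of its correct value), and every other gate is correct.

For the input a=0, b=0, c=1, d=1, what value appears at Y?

Propagate with n7 forced: n1=1, n2=0, n3=1, n4=1, n5=0, n6=1, n7=1 [inverted output].
So Y = 1. (Without the fault it would be 0.)

1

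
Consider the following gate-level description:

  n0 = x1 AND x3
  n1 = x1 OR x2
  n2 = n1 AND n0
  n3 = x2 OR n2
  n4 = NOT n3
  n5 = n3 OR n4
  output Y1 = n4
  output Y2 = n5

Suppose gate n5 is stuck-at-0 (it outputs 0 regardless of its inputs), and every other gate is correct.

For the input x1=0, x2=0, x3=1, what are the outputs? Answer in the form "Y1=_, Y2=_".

Y1=1, Y2=0

Propagate with n5 forced: n0=0, n1=0, n2=0, n3=0, n4=1, n5=0 [stuck-at-0].
So the outputs are Y1=1, Y2=0. (Without the fault they would be Y1=1, Y2=1.)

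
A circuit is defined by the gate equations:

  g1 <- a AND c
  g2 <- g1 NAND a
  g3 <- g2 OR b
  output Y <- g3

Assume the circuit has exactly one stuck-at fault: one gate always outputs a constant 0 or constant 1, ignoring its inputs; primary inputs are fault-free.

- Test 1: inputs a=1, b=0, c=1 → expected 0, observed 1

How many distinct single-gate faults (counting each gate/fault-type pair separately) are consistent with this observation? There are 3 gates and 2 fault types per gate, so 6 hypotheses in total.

3

Fault-free: g1=1, g2=0, g3=0 → 0. Observed 1.
  g1 stuck-at-0: output 1 ✓
  g1 stuck-at-1: output 0 ✗
  g2 stuck-at-0: output 0 ✗
  g2 stuck-at-1: output 1 ✓
  g3 stuck-at-0: output 0 ✗
  g3 stuck-at-1: output 1 ✓
Consistent faults: {g1 stuck-at-0, g2 stuck-at-1, g3 stuck-at-1} — 3 in all.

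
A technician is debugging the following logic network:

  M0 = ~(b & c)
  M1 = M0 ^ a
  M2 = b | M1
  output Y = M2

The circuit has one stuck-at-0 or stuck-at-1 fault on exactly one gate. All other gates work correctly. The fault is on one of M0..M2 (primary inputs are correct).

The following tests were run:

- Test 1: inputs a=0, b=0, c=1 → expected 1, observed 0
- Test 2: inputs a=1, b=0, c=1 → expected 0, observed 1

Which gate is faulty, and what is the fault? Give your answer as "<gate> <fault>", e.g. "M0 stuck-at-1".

M0 stuck-at-0

Fault-free values for test 1 (a=0, b=0, c=1): M0=1, M1=1, M2=1, giving Y=1. Observed 0.
Test 1: faults giving observed 0 are {M0 stuck-at-0, M1 stuck-at-0, M2 stuck-at-0}.
Test 2 (a=1, b=0, c=1): fault-free M0=1, M1=0, M2=0 → 0; observed 1. Eliminates M1 stuck-at-0, M2 stuck-at-0.
Only M0 stuck-at-0 is consistent with every test.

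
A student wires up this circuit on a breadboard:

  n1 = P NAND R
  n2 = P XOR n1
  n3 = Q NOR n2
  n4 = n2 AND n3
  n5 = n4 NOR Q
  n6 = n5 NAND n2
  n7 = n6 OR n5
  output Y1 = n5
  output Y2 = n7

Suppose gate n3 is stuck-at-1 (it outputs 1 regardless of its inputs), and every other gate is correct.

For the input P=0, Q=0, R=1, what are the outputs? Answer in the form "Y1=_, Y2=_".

Y1=0, Y2=1

Propagate with n3 forced: n1=1, n2=1, n3=1 [stuck-at-1], n4=1, n5=0, n6=1, n7=1.
So the outputs are Y1=0, Y2=1. (Without the fault they would be Y1=1, Y2=1.)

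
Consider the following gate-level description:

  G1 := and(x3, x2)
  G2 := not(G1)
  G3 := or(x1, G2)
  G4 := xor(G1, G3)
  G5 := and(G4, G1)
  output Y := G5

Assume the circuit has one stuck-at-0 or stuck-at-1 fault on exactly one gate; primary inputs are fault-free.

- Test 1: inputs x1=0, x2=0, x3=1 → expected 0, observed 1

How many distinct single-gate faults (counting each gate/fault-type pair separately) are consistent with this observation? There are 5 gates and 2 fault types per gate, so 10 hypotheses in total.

Fault-free: G1=0, G2=1, G3=1, G4=1, G5=0 → 0. Observed 1.
  G1 stuck-at-0: output 0 ✗
  G1 stuck-at-1: output 1 ✓
  G2 stuck-at-0: output 0 ✗
  G2 stuck-at-1: output 0 ✗
  G3 stuck-at-0: output 0 ✗
  G3 stuck-at-1: output 0 ✗
  G4 stuck-at-0: output 0 ✗
  G4 stuck-at-1: output 0 ✗
  G5 stuck-at-0: output 0 ✗
  G5 stuck-at-1: output 1 ✓
Consistent faults: {G1 stuck-at-1, G5 stuck-at-1} — 2 in all.

2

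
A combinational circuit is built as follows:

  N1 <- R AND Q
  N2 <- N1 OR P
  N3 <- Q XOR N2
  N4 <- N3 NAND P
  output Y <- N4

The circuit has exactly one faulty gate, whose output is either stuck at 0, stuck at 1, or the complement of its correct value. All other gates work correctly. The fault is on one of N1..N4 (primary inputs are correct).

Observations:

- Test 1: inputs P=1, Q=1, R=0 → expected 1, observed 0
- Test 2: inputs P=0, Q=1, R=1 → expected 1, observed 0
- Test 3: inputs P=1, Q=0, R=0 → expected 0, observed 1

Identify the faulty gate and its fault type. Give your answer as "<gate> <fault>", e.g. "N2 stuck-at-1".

Fault-free values for test 1 (P=1, Q=1, R=0): N1=0, N2=1, N3=0, N4=1, giving Y=1. Observed 0.
Test 1: faults giving observed 0 are {N2 stuck-at-0, N2 inverted output, N3 stuck-at-1, N3 inverted output, N4 stuck-at-0, N4 inverted output}.
Test 2 (P=0, Q=1, R=1): fault-free N1=1, N2=1, N3=0, N4=1 → 1; observed 0. Eliminates N2 stuck-at-0, N2 inverted output, N3 stuck-at-1, N3 inverted output.
Test 3 (P=1, Q=0, R=0): fault-free N1=0, N2=1, N3=1, N4=0 → 0; observed 1. Eliminates N4 stuck-at-0.
Only N4 inverted output is consistent with every test.

N4 inverted output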